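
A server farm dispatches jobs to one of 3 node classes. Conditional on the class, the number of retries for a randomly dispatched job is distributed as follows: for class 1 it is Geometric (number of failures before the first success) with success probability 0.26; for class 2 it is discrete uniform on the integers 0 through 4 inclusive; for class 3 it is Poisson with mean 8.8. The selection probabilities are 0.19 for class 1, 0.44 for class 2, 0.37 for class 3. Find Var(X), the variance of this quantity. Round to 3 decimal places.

Per component, 1: μ=2.84615, E[X²]=19.0473; 2: μ=2, E[X²]=6; 3: μ=8.8, E[X²]=86.24.
E[X] = 0.19·2.84615 + 0.44·2 + 0.37·8.8 = 4.67677.
E[X²] = 0.19·19.0473 + 0.44·6 + 0.37·86.24 = 38.1678.
Var(X) = E[X²] − (E[X])² = 38.1678 − 21.8722 = 16.2956.

16.296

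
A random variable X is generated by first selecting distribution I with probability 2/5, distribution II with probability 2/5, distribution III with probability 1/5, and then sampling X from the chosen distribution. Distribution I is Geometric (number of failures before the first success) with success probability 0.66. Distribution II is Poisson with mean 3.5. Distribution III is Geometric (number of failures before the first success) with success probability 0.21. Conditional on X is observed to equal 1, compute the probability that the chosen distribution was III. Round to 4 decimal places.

Likelihoods P(X=1 | ·): I: 0.2244; II: 0.105691; III: 0.1659.
Posterior ∝ prior × likelihood. Numerator for III: 0.2·0.1659 = 0.03318.
Normalizing constant: 0.4·0.2244 + 0.4·0.105691 + 0.2·0.1659 = 0.165216.
P(III | observation) = 0.03318 / 0.165216 = 0.200828.

0.2008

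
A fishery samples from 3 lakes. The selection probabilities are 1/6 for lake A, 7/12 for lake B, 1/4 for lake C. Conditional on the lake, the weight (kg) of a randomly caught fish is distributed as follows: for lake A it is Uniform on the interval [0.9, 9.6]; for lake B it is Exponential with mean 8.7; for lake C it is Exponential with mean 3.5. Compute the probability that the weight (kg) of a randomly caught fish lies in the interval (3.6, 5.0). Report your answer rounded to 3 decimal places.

Conditional on each lake, P(3.6 < X < 5.0): A: 0.16092; B: 0.0982711; C: 0.117866.
By total probability, P(3.6 < X < 5.0) = 0.166667·0.16092 + 0.583333·0.0982711 + 0.25·0.117866 = 0.113611.

0.114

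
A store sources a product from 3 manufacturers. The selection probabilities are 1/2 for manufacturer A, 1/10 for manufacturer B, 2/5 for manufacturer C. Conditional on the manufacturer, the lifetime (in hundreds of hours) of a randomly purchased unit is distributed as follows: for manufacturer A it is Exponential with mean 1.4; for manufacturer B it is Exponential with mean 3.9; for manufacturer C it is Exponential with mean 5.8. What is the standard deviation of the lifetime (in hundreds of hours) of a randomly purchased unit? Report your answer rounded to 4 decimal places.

Per component, A: μ=1.4, E[X²]=3.92; B: μ=3.9, E[X²]=30.42; C: μ=5.8, E[X²]=67.28.
E[X] = 0.5·1.4 + 0.1·3.9 + 0.4·5.8 = 3.41.
E[X²] = 0.5·3.92 + 0.1·30.42 + 0.4·67.28 = 31.914.
Var(X) = E[X²] − (E[X])² = 31.914 − 11.6281 = 20.2859.
SD(X) = √20.2859 = 4.50399.

4.5040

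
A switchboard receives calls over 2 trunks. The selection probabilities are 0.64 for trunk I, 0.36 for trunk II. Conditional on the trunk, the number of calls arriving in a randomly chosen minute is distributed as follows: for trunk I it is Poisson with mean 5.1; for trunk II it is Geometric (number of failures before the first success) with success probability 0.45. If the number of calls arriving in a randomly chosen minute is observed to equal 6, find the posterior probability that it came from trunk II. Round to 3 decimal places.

Likelihoods P(X=6 | ·): I: 0.149; II: 0.0124563.
Posterior ∝ prior × likelihood. Numerator for II: 0.36·0.0124563 = 0.00448426.
Normalizing constant: 0.64·0.149 + 0.36·0.0124563 = 0.0998444.
P(II | observation) = 0.00448426 / 0.0998444 = 0.0449125.

0.045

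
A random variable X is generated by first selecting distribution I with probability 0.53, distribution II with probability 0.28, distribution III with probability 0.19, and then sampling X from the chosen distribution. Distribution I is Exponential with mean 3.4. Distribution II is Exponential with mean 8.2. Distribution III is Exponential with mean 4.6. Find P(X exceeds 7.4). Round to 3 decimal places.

0.212

Conditional on each component, P(X > 7.4): I: 0.113441; II: 0.405579; III: 0.200149.
By total probability, P(X > 7.4) = 0.53·0.113441 + 0.28·0.405579 + 0.19·0.200149 = 0.211714.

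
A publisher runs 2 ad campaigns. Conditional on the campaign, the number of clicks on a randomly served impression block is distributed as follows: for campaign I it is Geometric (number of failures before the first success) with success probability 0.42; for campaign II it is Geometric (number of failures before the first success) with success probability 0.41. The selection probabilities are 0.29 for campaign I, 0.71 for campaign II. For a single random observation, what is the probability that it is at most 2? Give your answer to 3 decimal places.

0.798

Conditional on each campaign, P(X ≤ 2): I: 0.804888; II: 0.794621.
By total probability, P(X ≤ 2) = 0.29·0.804888 + 0.71·0.794621 = 0.797598.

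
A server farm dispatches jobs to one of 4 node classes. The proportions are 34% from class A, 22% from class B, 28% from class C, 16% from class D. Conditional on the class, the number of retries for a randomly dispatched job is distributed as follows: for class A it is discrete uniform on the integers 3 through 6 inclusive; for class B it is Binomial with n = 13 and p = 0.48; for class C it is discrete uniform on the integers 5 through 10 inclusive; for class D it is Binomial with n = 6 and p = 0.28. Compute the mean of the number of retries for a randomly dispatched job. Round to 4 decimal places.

5.2716

Component means — A: 4.5; B: 6.24; C: 7.5; D: 1.68.
E[X] = 0.34·4.5 + 0.22·6.24 + 0.28·7.5 + 0.16·1.68 = 5.2716.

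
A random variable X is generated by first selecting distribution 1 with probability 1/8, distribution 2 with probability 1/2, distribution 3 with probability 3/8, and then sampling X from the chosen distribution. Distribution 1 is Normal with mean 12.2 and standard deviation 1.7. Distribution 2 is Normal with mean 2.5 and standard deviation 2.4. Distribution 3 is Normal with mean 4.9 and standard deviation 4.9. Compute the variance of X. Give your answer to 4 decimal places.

Per component, 1: μ=12.2, E[X²]=151.73; 2: μ=2.5, E[X²]=12.01; 3: μ=4.9, E[X²]=48.02.
E[X] = 0.125·12.2 + 0.5·2.5 + 0.375·4.9 = 4.6125.
E[X²] = 0.125·151.73 + 0.5·12.01 + 0.375·48.02 = 42.9787.
Var(X) = E[X²] − (E[X])² = 42.9787 − 21.2752 = 21.7036.

21.7036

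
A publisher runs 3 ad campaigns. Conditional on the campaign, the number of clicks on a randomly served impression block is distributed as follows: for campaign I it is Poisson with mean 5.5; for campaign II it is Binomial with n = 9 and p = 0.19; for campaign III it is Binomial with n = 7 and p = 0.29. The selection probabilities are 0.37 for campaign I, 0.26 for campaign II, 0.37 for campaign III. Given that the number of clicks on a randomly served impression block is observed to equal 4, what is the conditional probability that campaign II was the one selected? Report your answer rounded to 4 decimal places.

0.1413

Likelihoods P(X=4 | ·): I: 0.155819; II: 0.0572546; III: 0.0886003.
Posterior ∝ prior × likelihood. Numerator for II: 0.26·0.0572546 = 0.0148862.
Normalizing constant: 0.37·0.155819 + 0.26·0.0572546 + 0.37·0.0886003 = 0.105321.
P(II | observation) = 0.0148862 / 0.105321 = 0.141341.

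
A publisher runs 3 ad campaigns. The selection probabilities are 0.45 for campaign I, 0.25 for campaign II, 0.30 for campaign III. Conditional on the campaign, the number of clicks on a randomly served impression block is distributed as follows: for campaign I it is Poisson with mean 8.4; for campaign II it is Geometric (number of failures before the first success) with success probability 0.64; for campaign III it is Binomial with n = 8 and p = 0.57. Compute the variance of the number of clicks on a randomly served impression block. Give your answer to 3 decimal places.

14.688

Per component, I: μ=8.4, E[X²]=78.96; II: μ=0.5625, E[X²]=1.19531; III: μ=4.56, E[X²]=22.7544.
E[X] = 0.45·8.4 + 0.25·0.5625 + 0.3·4.56 = 5.28862.
E[X²] = 0.45·78.96 + 0.25·1.19531 + 0.3·22.7544 = 42.6571.
Var(X) = E[X²] − (E[X])² = 42.6571 − 27.9696 = 14.6876.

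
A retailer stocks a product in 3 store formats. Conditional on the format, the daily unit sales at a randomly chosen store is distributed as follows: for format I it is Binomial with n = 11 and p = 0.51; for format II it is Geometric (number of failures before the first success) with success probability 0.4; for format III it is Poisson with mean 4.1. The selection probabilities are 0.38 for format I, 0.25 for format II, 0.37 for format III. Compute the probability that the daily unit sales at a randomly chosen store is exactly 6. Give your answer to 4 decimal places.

0.1324

Conditional on each format, P(X = 6): I: 0.229638; II: 0.0186624; III: 0.109336.
By total probability, P(X = 6) = 0.38·0.229638 + 0.25·0.0186624 + 0.37·0.109336 = 0.132382.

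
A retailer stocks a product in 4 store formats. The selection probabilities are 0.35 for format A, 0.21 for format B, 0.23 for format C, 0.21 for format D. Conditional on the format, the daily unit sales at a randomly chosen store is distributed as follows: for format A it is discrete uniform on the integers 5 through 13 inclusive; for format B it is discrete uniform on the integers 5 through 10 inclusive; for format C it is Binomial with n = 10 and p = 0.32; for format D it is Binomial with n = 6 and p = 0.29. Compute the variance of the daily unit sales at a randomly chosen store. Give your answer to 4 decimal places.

12.9123

Per component, A: μ=9, E[X²]=87.6667; B: μ=7.5, E[X²]=59.1667; C: μ=3.2, E[X²]=12.416; D: μ=1.74, E[X²]=4.263.
E[X] = 0.35·9 + 0.21·7.5 + 0.23·3.2 + 0.21·1.74 = 5.8264.
E[X²] = 0.35·87.6667 + 0.21·59.1667 + 0.23·12.416 + 0.21·4.263 = 46.8592.
Var(X) = E[X²] − (E[X])² = 46.8592 − 33.9469 = 12.9123.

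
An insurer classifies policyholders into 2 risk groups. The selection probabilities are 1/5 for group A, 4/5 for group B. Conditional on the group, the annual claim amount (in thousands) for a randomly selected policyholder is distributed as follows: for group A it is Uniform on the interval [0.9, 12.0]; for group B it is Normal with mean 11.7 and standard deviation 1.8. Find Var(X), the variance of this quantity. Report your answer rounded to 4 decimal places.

9.0555

Per component, A: μ=6.45, E[X²]=51.87; B: μ=11.7, E[X²]=140.13.
E[X] = 0.2·6.45 + 0.8·11.7 = 10.65.
E[X²] = 0.2·51.87 + 0.8·140.13 = 122.478.
Var(X) = E[X²] − (E[X])² = 122.478 − 113.422 = 9.0555.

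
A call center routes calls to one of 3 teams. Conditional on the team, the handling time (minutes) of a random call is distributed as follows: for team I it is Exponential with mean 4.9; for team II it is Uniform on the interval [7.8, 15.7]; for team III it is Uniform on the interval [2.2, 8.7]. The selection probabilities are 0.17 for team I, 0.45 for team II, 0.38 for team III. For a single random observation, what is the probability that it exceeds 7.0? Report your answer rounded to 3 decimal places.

0.590

Conditional on each team, P(X > 7.0): I: 0.239651; II: 1; III: 0.261538.
By total probability, P(X > 7.0) = 0.17·0.239651 + 0.45·1 + 0.38·0.261538 = 0.590125.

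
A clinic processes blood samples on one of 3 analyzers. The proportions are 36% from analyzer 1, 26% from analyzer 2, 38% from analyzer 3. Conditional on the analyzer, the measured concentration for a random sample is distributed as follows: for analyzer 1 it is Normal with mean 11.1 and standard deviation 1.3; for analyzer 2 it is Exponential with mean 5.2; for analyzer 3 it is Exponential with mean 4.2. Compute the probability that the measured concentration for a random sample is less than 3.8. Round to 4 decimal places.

Conditional on each analyzer, P(X < 3.8): 1: 9.80627e-09; 2: 0.518462; 3: 0.595362.
By total probability, P(X < 3.8) = 0.36·9.80627e-09 + 0.26·0.518462 + 0.38·0.595362 = 0.361037.

0.3610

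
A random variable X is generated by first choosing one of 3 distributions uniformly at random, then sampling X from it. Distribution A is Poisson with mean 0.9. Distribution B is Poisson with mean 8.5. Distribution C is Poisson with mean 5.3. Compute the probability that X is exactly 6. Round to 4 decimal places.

0.0868

Conditional on each component, P(X = 6): A: 0.000300094; B: 0.106581; C: 0.15366.
By total probability, P(X = 6) = 0.333333·0.000300094 + 0.333333·0.106581 + 0.333333·0.15366 = 0.086847.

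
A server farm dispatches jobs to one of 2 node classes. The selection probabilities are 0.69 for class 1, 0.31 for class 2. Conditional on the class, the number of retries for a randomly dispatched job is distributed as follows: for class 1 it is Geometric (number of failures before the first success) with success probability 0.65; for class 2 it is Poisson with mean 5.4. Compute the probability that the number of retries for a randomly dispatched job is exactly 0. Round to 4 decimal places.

0.4499

Conditional on each class, P(X = 0): 1: 0.65; 2: 0.00451658.
By total probability, P(X = 0) = 0.69·0.65 + 0.31·0.00451658 = 0.4499.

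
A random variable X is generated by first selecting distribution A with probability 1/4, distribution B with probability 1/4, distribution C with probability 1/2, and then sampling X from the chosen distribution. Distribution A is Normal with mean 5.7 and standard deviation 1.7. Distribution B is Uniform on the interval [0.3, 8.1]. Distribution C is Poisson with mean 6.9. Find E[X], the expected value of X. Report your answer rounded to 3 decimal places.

Component means — A: 5.7; B: 4.2; C: 6.9.
E[X] = 0.25·5.7 + 0.25·4.2 + 0.5·6.9 = 5.925.

5.925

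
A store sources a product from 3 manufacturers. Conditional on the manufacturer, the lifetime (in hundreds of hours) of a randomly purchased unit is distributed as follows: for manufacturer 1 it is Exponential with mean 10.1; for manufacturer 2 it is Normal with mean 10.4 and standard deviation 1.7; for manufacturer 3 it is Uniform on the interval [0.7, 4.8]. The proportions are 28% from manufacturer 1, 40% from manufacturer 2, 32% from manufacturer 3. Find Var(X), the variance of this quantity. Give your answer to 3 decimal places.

Per component, 1: μ=10.1, E[X²]=204.02; 2: μ=10.4, E[X²]=111.05; 3: μ=2.75, E[X²]=8.96333.
E[X] = 0.28·10.1 + 0.4·10.4 + 0.32·2.75 = 7.868.
E[X²] = 0.28·204.02 + 0.4·111.05 + 0.32·8.96333 = 104.414.
Var(X) = E[X²] − (E[X])² = 104.414 − 61.9054 = 42.5084.

42.508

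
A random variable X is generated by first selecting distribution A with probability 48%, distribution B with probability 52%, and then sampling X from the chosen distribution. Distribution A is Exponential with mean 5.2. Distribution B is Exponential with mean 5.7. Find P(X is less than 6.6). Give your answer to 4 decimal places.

Conditional on each component, P(X < 6.6): A: 0.718952; B: 0.685853.
By total probability, P(X < 6.6) = 0.48·0.718952 + 0.52·0.685853 = 0.701741.

0.7017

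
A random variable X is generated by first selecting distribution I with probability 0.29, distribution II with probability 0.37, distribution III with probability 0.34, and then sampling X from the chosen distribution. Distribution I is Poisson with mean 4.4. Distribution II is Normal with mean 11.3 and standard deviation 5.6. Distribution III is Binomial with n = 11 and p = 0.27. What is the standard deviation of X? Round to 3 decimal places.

Per component, I: μ=4.4, E[X²]=23.76; II: μ=11.3, E[X²]=159.05; III: μ=2.97, E[X²]=10.989.
E[X] = 0.29·4.4 + 0.37·11.3 + 0.34·2.97 = 6.4668.
E[X²] = 0.29·23.76 + 0.37·159.05 + 0.34·10.989 = 69.4752.
Var(X) = E[X²] − (E[X])² = 69.4752 − 41.8195 = 27.6557.
SD(X) = √27.6557 = 5.25886.

5.259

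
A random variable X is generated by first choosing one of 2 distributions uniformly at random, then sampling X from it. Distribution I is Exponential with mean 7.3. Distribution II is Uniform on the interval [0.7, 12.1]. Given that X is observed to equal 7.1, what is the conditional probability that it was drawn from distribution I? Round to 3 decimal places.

0.371

Likelihoods f(7.1 | ·): I: 0.0517942; II: 0.0877193.
Posterior ∝ prior × likelihood. Numerator for I: 0.5·0.0517942 = 0.0258971.
Normalizing constant: 0.5·0.0517942 + 0.5·0.0877193 = 0.0697567.
P(I | observation) = 0.0258971 / 0.0697567 = 0.371249.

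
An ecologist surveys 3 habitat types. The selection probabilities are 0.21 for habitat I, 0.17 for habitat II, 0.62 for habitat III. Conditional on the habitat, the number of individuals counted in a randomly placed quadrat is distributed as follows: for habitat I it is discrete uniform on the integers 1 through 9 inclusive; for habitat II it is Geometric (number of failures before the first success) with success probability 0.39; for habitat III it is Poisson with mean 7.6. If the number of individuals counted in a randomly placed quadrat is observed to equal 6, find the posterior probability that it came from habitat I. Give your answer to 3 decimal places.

Likelihoods P(X=6 | ·): I: 0.111111; II: 0.0200929; III: 0.13394.
Posterior ∝ prior × likelihood. Numerator for I: 0.21·0.111111 = 0.0233333.
Normalizing constant: 0.21·0.111111 + 0.17·0.0200929 + 0.62·0.13394 = 0.109792.
P(I | observation) = 0.0233333 / 0.109792 = 0.212523.

0.213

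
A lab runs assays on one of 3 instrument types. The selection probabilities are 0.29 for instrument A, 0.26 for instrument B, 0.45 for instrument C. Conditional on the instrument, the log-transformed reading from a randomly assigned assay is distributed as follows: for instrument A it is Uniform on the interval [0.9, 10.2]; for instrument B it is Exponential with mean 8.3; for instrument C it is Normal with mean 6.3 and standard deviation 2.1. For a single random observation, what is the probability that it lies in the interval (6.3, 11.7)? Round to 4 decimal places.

Conditional on each instrument, P(6.3 < X < 11.7): A: 0.419355; B: 0.223886; C: 0.494936.
By total probability, P(6.3 < X < 11.7) = 0.29·0.419355 + 0.26·0.223886 + 0.45·0.494936 = 0.402544.

0.4025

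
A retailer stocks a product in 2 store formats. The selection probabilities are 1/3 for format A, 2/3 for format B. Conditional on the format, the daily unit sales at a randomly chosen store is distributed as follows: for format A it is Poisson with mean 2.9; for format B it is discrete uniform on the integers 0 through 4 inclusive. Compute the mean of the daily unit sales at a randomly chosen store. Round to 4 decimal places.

Component means — A: 2.9; B: 2.
E[X] = 0.333333·2.9 + 0.666667·2 = 2.3.

2.3000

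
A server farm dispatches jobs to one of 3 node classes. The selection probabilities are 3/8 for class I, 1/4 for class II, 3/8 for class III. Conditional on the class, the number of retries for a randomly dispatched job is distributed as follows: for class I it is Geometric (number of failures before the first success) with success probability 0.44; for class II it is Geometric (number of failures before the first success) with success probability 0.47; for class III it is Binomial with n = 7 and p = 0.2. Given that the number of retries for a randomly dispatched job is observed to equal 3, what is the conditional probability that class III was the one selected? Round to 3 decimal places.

Likelihoods P(X=3 | ·): I: 0.077271; II: 0.0699722; III: 0.114688.
Posterior ∝ prior × likelihood. Numerator for III: 0.375·0.114688 = 0.043008.
Normalizing constant: 0.375·0.077271 + 0.25·0.0699722 + 0.375·0.114688 = 0.0894777.
P(III | observation) = 0.043008 / 0.0894777 = 0.480656.

0.481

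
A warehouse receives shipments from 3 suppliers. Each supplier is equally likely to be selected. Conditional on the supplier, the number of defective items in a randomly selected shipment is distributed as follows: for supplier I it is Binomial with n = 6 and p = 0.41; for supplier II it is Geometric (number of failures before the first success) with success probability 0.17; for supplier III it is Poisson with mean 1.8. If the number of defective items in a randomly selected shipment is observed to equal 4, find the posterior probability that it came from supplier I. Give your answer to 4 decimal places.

0.4910

Likelihoods P(X=4 | ·): I: 0.147547; II: 0.0806791; III: 0.0723017.
Posterior ∝ prior × likelihood. Numerator for I: 0.333333·0.147547 = 0.0491824.
Normalizing constant: 0.333333·0.147547 + 0.333333·0.0806791 + 0.333333·0.0723017 = 0.100176.
P(I | observation) = 0.0491824 / 0.100176 = 0.49096.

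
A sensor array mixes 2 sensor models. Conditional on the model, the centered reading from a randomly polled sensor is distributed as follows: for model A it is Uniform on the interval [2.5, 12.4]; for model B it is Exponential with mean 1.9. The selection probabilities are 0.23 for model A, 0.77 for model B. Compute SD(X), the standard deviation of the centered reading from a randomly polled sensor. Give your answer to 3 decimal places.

3.180

Per component, A: μ=7.45, E[X²]=63.67; B: μ=1.9, E[X²]=7.22.
E[X] = 0.23·7.45 + 0.77·1.9 = 3.1765.
E[X²] = 0.23·63.67 + 0.77·7.22 = 20.2035.
Var(X) = E[X²] − (E[X])² = 20.2035 − 10.0902 = 10.1133.
SD(X) = √10.1133 = 3.18015.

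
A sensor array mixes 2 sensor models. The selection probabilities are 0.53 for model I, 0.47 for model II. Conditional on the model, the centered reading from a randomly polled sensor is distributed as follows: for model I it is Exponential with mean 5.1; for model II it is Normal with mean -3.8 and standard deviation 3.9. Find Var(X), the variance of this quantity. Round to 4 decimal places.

40.6652

Per component, I: μ=5.1, E[X²]=52.02; II: μ=-3.8, E[X²]=29.65.
E[X] = 0.53·5.1 + 0.47·-3.8 = 0.917.
E[X²] = 0.53·52.02 + 0.47·29.65 = 41.5061.
Var(X) = E[X²] − (E[X])² = 41.5061 − 0.840889 = 40.6652.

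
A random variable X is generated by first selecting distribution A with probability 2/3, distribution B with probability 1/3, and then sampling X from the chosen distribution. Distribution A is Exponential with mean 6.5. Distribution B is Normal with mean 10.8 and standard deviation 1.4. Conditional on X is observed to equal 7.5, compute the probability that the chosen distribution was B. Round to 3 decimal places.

Likelihoods f(7.5 | ·): A: 0.0485263; B: 0.0177127.
Posterior ∝ prior × likelihood. Numerator for B: 0.333333·0.0177127 = 0.00590424.
Normalizing constant: 0.666667·0.0485263 + 0.333333·0.0177127 = 0.0382551.
P(B | observation) = 0.00590424 / 0.0382551 = 0.154339.

0.154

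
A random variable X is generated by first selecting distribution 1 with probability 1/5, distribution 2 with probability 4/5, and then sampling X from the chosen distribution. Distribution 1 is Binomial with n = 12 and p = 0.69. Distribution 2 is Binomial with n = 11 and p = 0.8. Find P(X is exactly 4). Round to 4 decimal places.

Conditional on each component, P(X = 4): 1: 0.00956963; 2: 0.00173015.
By total probability, P(X = 4) = 0.2·0.00956963 + 0.8·0.00173015 = 0.00329805.

0.0033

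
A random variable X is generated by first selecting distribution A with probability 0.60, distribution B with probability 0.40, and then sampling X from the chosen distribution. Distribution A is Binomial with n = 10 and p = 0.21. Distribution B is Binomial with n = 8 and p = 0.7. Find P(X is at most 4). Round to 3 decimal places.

Conditional on each component, P(X ≤ 4): A: 0.960138; B: 0.194104.
By total probability, P(X ≤ 4) = 0.6·0.960138 + 0.4·0.194104 = 0.653724.

0.654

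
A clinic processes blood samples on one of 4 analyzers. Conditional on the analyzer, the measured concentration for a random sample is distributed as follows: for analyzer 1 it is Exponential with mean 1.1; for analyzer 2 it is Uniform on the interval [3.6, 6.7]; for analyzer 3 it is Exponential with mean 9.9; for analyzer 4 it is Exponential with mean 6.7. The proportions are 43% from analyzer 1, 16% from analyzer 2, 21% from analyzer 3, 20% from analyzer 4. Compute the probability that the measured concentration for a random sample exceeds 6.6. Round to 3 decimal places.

0.189

Conditional on each analyzer, P(X > 6.6): 1: 0.00247875; 2: 0.0322581; 3: 0.513417; 4: 0.373411.
By total probability, P(X > 6.6) = 0.43·0.00247875 + 0.16·0.0322581 + 0.21·0.513417 + 0.2·0.373411 = 0.188727.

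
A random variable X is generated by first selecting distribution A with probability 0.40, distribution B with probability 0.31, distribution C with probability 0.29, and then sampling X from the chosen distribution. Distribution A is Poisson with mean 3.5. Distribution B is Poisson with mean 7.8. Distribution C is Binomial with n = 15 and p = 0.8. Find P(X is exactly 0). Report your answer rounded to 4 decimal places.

0.0122

Conditional on each component, P(X = 0): A: 0.0301974; B: 0.000409735; C: 3.2768e-11.
By total probability, P(X = 0) = 0.4·0.0301974 + 0.31·0.000409735 + 0.29·3.2768e-11 = 0.012206.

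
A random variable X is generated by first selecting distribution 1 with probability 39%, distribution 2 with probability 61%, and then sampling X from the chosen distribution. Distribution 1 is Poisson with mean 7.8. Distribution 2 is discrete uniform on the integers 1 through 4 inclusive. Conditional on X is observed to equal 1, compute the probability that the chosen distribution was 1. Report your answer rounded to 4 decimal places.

Likelihoods P(X=1 | ·): 1: 0.00319593; 2: 0.25.
Posterior ∝ prior × likelihood. Numerator for 1: 0.39·0.00319593 = 0.00124641.
Normalizing constant: 0.39·0.00319593 + 0.61·0.25 = 0.153746.
P(1 | observation) = 0.00124641 / 0.153746 = 0.00810695.

0.0081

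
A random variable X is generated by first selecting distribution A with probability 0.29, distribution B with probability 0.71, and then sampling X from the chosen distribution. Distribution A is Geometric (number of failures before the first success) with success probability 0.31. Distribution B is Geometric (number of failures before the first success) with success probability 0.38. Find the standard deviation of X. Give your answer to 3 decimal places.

Per component, A: μ=2.22581, E[X²]=12.1342; B: μ=1.63158, E[X²]=6.95568.
E[X] = 0.29·2.22581 + 0.71·1.63158 = 1.8039.
E[X²] = 0.29·12.1342 + 0.71·6.95568 = 8.45746.
Var(X) = E[X²] − (E[X])² = 8.45746 − 3.25407 = 5.20339.
SD(X) = √5.20339 = 2.28109.

2.281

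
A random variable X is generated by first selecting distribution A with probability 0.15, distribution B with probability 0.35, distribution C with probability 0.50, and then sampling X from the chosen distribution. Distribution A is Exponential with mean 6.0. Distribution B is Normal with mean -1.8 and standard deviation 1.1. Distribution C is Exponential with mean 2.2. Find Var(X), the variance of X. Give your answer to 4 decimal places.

15.3206

Per component, A: μ=6, E[X²]=72; B: μ=-1.8, E[X²]=4.45; C: μ=2.2, E[X²]=9.68.
E[X] = 0.15·6 + 0.35·-1.8 + 0.5·2.2 = 1.37.
E[X²] = 0.15·72 + 0.35·4.45 + 0.5·9.68 = 17.1975.
Var(X) = E[X²] − (E[X])² = 17.1975 − 1.8769 = 15.3206.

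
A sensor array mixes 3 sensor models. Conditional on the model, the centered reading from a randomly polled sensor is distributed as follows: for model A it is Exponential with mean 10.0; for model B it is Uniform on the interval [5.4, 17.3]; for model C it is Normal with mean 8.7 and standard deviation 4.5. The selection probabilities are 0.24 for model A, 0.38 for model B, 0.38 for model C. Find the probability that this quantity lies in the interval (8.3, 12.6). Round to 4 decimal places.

Conditional on each model, P(8.3 < X < 12.6): A: 0.152395; B: 0.361345; C: 0.342353.
By total probability, P(8.3 < X < 12.6) = 0.24·0.152395 + 0.38·0.361345 + 0.38·0.342353 = 0.30398.

0.3040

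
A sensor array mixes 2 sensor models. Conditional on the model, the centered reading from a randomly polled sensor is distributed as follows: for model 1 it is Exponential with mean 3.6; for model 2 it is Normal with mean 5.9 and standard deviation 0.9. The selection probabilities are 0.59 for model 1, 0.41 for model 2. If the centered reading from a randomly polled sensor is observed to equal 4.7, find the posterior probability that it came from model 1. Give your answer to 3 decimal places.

0.373

Likelihoods f(4.7 | ·): 1: 0.0752839; 2: 0.182233.
Posterior ∝ prior × likelihood. Numerator for 1: 0.59·0.0752839 = 0.0444175.
Normalizing constant: 0.59·0.0752839 + 0.41·0.182233 = 0.119133.
P(1 | observation) = 0.0444175 / 0.119133 = 0.372839.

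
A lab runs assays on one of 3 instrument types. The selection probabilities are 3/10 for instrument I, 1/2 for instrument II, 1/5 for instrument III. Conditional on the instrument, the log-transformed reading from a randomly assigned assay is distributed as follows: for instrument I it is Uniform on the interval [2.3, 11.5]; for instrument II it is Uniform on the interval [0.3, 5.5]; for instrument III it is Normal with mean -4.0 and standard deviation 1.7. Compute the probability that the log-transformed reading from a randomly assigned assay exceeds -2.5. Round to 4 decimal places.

Conditional on each instrument, P(X > -2.5): I: 1; II: 1; III: 0.188793.
By total probability, P(X > -2.5) = 0.3·1 + 0.5·1 + 0.2·0.188793 = 0.837759.

0.8378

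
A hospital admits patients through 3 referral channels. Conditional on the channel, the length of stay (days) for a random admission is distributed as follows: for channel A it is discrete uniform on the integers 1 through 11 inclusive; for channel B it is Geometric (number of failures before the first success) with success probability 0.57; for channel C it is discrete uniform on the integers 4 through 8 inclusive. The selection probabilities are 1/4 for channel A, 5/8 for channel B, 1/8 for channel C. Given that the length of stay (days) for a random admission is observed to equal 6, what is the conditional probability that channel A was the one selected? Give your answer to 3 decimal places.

0.455

Likelihoods P(X=6 | ·): A: 0.0909091; B: 0.00360318; C: 0.2.
Posterior ∝ prior × likelihood. Numerator for A: 0.25·0.0909091 = 0.0227273.
Normalizing constant: 0.25·0.0909091 + 0.625·0.00360318 + 0.125·0.2 = 0.0499793.
P(A | observation) = 0.0227273 / 0.0499793 = 0.454734.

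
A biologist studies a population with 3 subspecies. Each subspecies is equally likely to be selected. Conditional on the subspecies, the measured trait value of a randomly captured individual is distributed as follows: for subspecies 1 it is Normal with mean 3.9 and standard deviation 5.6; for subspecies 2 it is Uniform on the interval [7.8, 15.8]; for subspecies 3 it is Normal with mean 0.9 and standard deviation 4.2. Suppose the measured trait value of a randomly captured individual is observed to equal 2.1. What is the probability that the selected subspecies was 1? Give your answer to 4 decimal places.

0.4259

Likelihoods f(2.1 | ·): 1: 0.067653; 2: 0; 3: 0.0911873.
Posterior ∝ prior × likelihood. Numerator for 1: 0.333333·0.067653 = 0.022551.
Normalizing constant: 0.333333·0.067653 + 0.333333·0 + 0.333333·0.0911873 = 0.0529468.
P(1 | observation) = 0.022551 / 0.0529468 = 0.425918.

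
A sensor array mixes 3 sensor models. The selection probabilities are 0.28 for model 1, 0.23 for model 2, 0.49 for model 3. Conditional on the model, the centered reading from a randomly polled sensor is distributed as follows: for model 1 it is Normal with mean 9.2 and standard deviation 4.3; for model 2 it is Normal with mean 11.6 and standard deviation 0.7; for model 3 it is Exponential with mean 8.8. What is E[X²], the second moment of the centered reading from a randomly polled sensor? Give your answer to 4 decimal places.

135.8291

For each component E[X²] = Var + (mean)², giving 1: 103.13; 2: 135.05; 3: 154.88.
Overall E[X²] = 0.28·103.13 + 0.23·135.05 + 0.49·154.88 = 135.829.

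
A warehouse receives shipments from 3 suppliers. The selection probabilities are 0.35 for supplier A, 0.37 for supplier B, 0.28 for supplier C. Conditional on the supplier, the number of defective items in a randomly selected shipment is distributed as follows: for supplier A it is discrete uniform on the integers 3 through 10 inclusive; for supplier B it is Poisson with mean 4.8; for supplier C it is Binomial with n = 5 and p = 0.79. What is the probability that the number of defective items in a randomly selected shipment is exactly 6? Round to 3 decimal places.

Conditional on each supplier, P(X = 6): A: 0.125; B: 0.139798; C: 0.
By total probability, P(X = 6) = 0.35·0.125 + 0.37·0.139798 + 0.28·0 = 0.0954753.

0.095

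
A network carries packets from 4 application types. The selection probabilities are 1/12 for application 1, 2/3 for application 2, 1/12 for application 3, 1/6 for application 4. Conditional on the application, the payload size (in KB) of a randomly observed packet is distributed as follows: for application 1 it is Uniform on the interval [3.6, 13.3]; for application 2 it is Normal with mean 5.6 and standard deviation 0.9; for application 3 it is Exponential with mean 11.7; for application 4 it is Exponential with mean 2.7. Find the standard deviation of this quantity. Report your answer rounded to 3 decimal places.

4.350

Per component, 1: μ=8.45, E[X²]=79.2433; 2: μ=5.6, E[X²]=32.17; 3: μ=11.7, E[X²]=273.78; 4: μ=2.7, E[X²]=14.58.
E[X] = 0.0833333·8.45 + 0.666667·5.6 + 0.0833333·11.7 + 0.166667·2.7 = 5.8625.
E[X²] = 0.0833333·79.2433 + 0.666667·32.17 + 0.0833333·273.78 + 0.166667·14.58 = 53.2953.
Var(X) = E[X²] − (E[X])² = 53.2953 − 34.3689 = 18.9264.
SD(X) = √18.9264 = 4.35044.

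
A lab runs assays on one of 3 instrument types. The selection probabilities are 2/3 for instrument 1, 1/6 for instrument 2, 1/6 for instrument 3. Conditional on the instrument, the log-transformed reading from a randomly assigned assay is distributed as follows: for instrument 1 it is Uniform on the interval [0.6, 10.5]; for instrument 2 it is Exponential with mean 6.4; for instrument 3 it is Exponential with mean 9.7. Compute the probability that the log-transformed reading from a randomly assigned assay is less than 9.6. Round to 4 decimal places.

0.8403

Conditional on each instrument, P(X < 9.6): 1: 0.909091; 2: 0.77687; 3: 0.628308.
By total probability, P(X < 9.6) = 0.666667·0.909091 + 0.166667·0.77687 + 0.166667·0.628308 = 0.840257.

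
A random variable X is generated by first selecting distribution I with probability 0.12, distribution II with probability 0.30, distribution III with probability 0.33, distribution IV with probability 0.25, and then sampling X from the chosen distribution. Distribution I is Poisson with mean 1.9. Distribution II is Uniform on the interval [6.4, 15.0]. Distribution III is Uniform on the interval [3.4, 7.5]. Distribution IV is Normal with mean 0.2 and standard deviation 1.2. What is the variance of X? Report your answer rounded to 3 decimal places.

Per component, I: μ=1.9, E[X²]=5.51; II: μ=10.7, E[X²]=120.653; III: μ=5.45, E[X²]=31.1033; IV: μ=0.2, E[X²]=1.48.
E[X] = 0.12·1.9 + 0.3·10.7 + 0.33·5.45 + 0.25·0.2 = 5.2865.
E[X²] = 0.12·5.51 + 0.3·120.653 + 0.33·31.1033 + 0.25·1.48 = 47.4913.
Var(X) = E[X²] − (E[X])² = 47.4913 − 27.9471 = 19.5442.

19.544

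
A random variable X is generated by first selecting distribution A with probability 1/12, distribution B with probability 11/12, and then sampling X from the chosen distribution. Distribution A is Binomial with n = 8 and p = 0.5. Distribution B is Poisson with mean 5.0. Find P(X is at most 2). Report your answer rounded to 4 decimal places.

Conditional on each component, P(X ≤ 2): A: 0.144531; B: 0.124652.
By total probability, P(X ≤ 2) = 0.0833333·0.144531 + 0.916667·0.124652 = 0.126309.

0.1263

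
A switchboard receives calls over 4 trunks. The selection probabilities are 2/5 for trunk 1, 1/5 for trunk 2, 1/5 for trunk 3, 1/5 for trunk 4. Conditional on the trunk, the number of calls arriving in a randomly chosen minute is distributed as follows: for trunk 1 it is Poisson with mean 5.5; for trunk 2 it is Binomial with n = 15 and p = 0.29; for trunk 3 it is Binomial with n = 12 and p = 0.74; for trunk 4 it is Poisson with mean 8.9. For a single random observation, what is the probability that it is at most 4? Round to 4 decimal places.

Conditional on each trunk, P(X ≤ 4): 1: 0.357518; 2: 0.549973; 3: 0.00363811; 4: 0.0584325.
By total probability, P(X ≤ 4) = 0.4·0.357518 + 0.2·0.549973 + 0.2·0.00363811 + 0.2·0.0584325 = 0.265416.

0.2654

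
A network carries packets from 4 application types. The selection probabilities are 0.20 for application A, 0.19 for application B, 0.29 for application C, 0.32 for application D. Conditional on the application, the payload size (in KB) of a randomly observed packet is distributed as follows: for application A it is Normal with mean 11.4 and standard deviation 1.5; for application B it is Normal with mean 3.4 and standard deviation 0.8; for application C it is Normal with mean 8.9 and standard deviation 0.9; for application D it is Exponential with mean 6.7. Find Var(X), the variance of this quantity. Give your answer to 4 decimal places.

22.1576

Per component, A: μ=11.4, E[X²]=132.21; B: μ=3.4, E[X²]=12.2; C: μ=8.9, E[X²]=80.02; D: μ=6.7, E[X²]=89.78.
E[X] = 0.2·11.4 + 0.19·3.4 + 0.29·8.9 + 0.32·6.7 = 7.651.
E[X²] = 0.2·132.21 + 0.19·12.2 + 0.29·80.02 + 0.32·89.78 = 80.6954.
Var(X) = E[X²] − (E[X])² = 80.6954 − 58.5378 = 22.1576.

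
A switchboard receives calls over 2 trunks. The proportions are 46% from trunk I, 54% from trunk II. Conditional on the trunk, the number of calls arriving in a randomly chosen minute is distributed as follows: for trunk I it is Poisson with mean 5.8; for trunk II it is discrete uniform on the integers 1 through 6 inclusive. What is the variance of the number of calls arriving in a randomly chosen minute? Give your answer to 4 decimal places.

Per component, I: μ=5.8, E[X²]=39.44; II: μ=3.5, E[X²]=15.1667.
E[X] = 0.46·5.8 + 0.54·3.5 = 4.558.
E[X²] = 0.46·39.44 + 0.54·15.1667 = 26.3324.
Var(X) = E[X²] − (E[X])² = 26.3324 − 20.7754 = 5.55704.

5.5570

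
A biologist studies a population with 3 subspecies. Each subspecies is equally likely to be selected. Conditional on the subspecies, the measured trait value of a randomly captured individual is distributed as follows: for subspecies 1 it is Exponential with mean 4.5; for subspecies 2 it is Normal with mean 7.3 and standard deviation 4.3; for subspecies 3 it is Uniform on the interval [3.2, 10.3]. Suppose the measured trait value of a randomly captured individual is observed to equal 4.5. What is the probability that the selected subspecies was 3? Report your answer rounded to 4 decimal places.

0.4732

Likelihoods f(4.5 | ·): 1: 0.081751; 2: 0.0750531; 3: 0.140845.
Posterior ∝ prior × likelihood. Numerator for 3: 0.333333·0.140845 = 0.0469484.
Normalizing constant: 0.333333·0.081751 + 0.333333·0.0750531 + 0.333333·0.140845 = 0.0992164.
P(3 | observation) = 0.0469484 / 0.0992164 = 0.473192.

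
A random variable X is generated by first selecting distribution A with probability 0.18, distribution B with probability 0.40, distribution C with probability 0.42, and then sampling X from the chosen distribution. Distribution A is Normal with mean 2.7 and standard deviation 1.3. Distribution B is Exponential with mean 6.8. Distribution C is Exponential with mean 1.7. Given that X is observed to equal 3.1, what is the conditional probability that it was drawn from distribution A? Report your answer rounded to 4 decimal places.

0.4057

Likelihoods f(3.1 | ·): A: 0.29269; B: 0.0932189; C: 0.0949735.
Posterior ∝ prior × likelihood. Numerator for A: 0.18·0.29269 = 0.0526843.
Normalizing constant: 0.18·0.29269 + 0.4·0.0932189 + 0.42·0.0949735 = 0.129861.
P(A | observation) = 0.0526843 / 0.129861 = 0.405698.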